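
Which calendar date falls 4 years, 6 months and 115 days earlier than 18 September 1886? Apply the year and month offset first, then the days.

November 23, 1881

Going back 4 years, 6 months and 115 days from September 18, 1886: first the month/year part, then the days.
-4 years → 1882; month 9 − 6 = 3 → March 1882.
Day 18 is valid in March, giving March 18, 1882.
Now subtract 115 days from March 18, 1882.
Going back 18 days from March 18, 1882 reaches the end of the previous month; 115 − 18 = 97 left.
February 1882 has 28 days (1882 is not a leap year): 97 − 28 = 69 left.
January 1882 has 31 days: 69 − 31 = 38 left.
December 1881 has 31 days: 38 − 31 = 7 left.
November 1881 has 30 days; 30 − 7 = 23 → November 23, 1881.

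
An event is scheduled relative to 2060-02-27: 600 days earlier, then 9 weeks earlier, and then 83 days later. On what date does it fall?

July 27, 2058

Counting back 600 days from February 27, 2060:
Going back 27 days from February 27, 2060 reaches the end of the previous month; 600 − 27 = 573 left.
January 2060 has 31 days: 573 − 31 = 542 left.
December 2059 has 31 days: 542 − 31 = 511 left.
November 2059 has 30 days: 511 − 30 = 481 left.
October 2059 has 31 days: 481 − 31 = 450 left.
September 2059 has 30 days: 450 − 30 = 420 left.
August 2059 has 31 days: 420 − 31 = 389 left.
July 2059 has 31 days: 389 − 31 = 358 left.
June 2059 has 30 days: 358 − 30 = 328 left.
May 2059 has 31 days: 328 − 31 = 297 left.
April 2059 has 30 days: 297 − 30 = 267 left.
March 2059 has 31 days: 267 − 31 = 236 left.
February 2059 has 28 days (2059 is not a leap year): 236 − 28 = 208 left.
January 2059 has 31 days: 208 − 31 = 177 left.
December 2058 has 31 days: 177 − 31 = 146 left.
November 2058 has 30 days: 146 − 30 = 116 left.
October 2058 has 31 days: 116 − 31 = 85 left.
September 2058 has 30 days: 85 − 30 = 55 left.
August 2058 has 31 days: 55 − 31 = 24 left.
July 2058 has 31 days; 31 − 24 = 7 → July 7, 2058.
Subtracting 9 weeks (= 63 days) from July 7, 2058:
Going back 7 days from July 7, 2058 reaches the end of the previous month; 63 − 7 = 56 left.
June 2058 has 30 days: 56 − 30 = 26 left.
May 2058 has 31 days; 31 − 26 = 5 → May 5, 2058.
Adding 83 days from May 5, 2058:
May has 31 days, so 31 − 5 = 26 days remain after May 5, 2058; 83 − 26 = 57 left.
June 2058 has 30 days: 57 − 30 = 27 left.
27 days into July 2058 → July 27, 2058.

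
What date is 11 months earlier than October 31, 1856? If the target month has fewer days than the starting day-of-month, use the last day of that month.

November 30, 1855

Going back 11 months from October 31, 1856.
month 10 − 11 = -1, which is month 11 of year 1855 → November 1855.
November 1855 has only 30 days and the start was day 31, so the date clamps to November 30, 1855.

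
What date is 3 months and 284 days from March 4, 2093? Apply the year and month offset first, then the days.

Counting forward 3 months and 284 days from March 4, 2093: first the month/year part, then the days.
month 3 + 3 = 6 → June 2093.
Day 4 is valid in June, giving June 4, 2093.
Now add 284 days from June 4, 2093.
June has 30 days, so 30 − 4 = 26 days remain after June 4, 2093; 284 − 26 = 258 left.
July 2093 has 31 days: 258 − 31 = 227 left.
August 2093 has 31 days: 227 − 31 = 196 left.
September 2093 has 30 days: 196 − 30 = 166 left.
October 2093 has 31 days: 166 − 31 = 135 left.
November 2093 has 30 days: 135 − 30 = 105 left.
December 2093 has 31 days: 105 − 31 = 74 left.
January 2094 has 31 days: 74 − 31 = 43 left.
February 2094 has 28 days (2094 is not a leap year): 43 − 28 = 15 left.
15 days into March 2094 → March 15, 2094.

March 15, 2094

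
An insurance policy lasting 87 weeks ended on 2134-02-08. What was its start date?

June 9, 2132

Going back 87 weeks = 609 days from February 8, 2134.
Going back 8 days from February 8, 2134 reaches the end of the previous month; 609 − 8 = 601 left.
January 2134 has 31 days: 601 − 31 = 570 left.
December 2133 has 31 days: 570 − 31 = 539 left.
November 2133 has 30 days: 539 − 30 = 509 left.
October 2133 has 31 days: 509 − 31 = 478 left.
September 2133 has 30 days: 478 − 30 = 448 left.
August 2133 has 31 days: 448 − 31 = 417 left.
July 2133 has 31 days: 417 − 31 = 386 left.
June 2133 has 30 days: 386 − 30 = 356 left.
May 2133 has 31 days: 356 − 31 = 325 left.
April 2133 has 30 days: 325 − 30 = 295 left.
March 2133 has 31 days: 295 − 31 = 264 left.
February 2133 has 28 days (2133 is not a leap year): 264 − 28 = 236 left.
January 2133 has 31 days: 236 − 31 = 205 left.
December 2132 has 31 days: 205 − 31 = 174 left.
November 2132 has 30 days: 174 − 30 = 144 left.
October 2132 has 31 days: 144 − 31 = 113 left.
September 2132 has 30 days: 113 − 30 = 83 left.
August 2132 has 31 days: 83 − 31 = 52 left.
July 2132 has 31 days: 52 − 31 = 21 left.
June 2132 has 30 days; 30 − 21 = 9 → June 9, 2132.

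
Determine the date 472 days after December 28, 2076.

Adding 472 days from December 28, 2076.
December has 31 days, so 31 − 28 = 3 days remain after December 28, 2076; 472 − 3 = 469 left.
January 2077 has 31 days: 469 − 31 = 438 left.
February 2077 has 28 days (2077 is not a leap year): 438 − 28 = 410 left.
March 2077 has 31 days: 410 − 31 = 379 left.
April 2077 has 30 days: 379 − 30 = 349 left.
May 2077 has 31 days: 349 − 31 = 318 left.
June 2077 has 30 days: 318 − 30 = 288 left.
July 2077 has 31 days: 288 − 31 = 257 left.
August 2077 has 31 days: 257 − 31 = 226 left.
September 2077 has 30 days: 226 − 30 = 196 left.
October 2077 has 31 days: 196 − 31 = 165 left.
November 2077 has 30 days: 165 − 30 = 135 left.
December 2077 has 31 days: 135 − 31 = 104 left.
January 2078 has 31 days: 104 − 31 = 73 left.
February 2078 has 28 days (2078 is not a leap year): 73 − 28 = 45 left.
March 2078 has 31 days: 45 − 31 = 14 left.
14 days into April 2078 → April 14, 2078.

April 14, 2078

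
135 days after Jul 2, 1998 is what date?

Advancing 135 days from July 2, 1998.
July has 31 days, so 31 − 2 = 29 days remain after July 2, 1998; 135 − 29 = 106 left.
August 1998 has 31 days: 106 − 31 = 75 left.
September 1998 has 30 days: 75 − 30 = 45 left.
October 1998 has 31 days: 45 − 31 = 14 left.
14 days into November 1998 → November 14, 1998.

November 14, 1998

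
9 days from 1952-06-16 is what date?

Counting forward 9 days from June 16, 1952.
June has 30 days; 16 + 9 = 25, still in June.

June 25, 1952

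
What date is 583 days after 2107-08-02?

March 7, 2109

Adding 583 days from August 2, 2107.
August has 31 days, so 31 − 2 = 29 days remain after August 2, 2107; 583 − 29 = 554 left.
September 2107 has 30 days: 554 − 30 = 524 left.
October 2107 has 31 days: 524 − 31 = 493 left.
November 2107 has 30 days: 493 − 30 = 463 left.
December 2107 has 31 days: 463 − 31 = 432 left.
January 2108 has 31 days: 432 − 31 = 401 left.
February 2108 has 29 days (2108 is a leap year): 401 − 29 = 372 left.
March 2108 has 31 days: 372 − 31 = 341 left.
April 2108 has 30 days: 341 − 30 = 311 left.
May 2108 has 31 days: 311 − 31 = 280 left.
June 2108 has 30 days: 280 − 30 = 250 left.
July 2108 has 31 days: 250 − 31 = 219 left.
August 2108 has 31 days: 219 − 31 = 188 left.
September 2108 has 30 days: 188 − 30 = 158 left.
October 2108 has 31 days: 158 − 31 = 127 left.
November 2108 has 30 days: 127 − 30 = 97 left.
December 2108 has 31 days: 97 − 31 = 66 left.
January 2109 has 31 days: 66 − 31 = 35 left.
February 2109 has 28 days (2109 is not a leap year): 35 − 28 = 7 left.
7 days into March 2109 → March 7, 2109.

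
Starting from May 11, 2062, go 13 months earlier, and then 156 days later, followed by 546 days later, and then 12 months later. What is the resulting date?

Subtracting 13 months from May 11, 2062:
month 5 − 13 = -8, which is month 4 of year 2061 → April 2061.
Day 11 is valid in April, giving April 11, 2061.
Adding 156 days from April 11, 2061:
April has 30 days, so 30 − 11 = 19 days remain after April 11, 2061; 156 − 19 = 137 left.
May 2061 has 31 days: 137 − 31 = 106 left.
June 2061 has 30 days: 106 − 30 = 76 left.
July 2061 has 31 days: 76 − 31 = 45 left.
August 2061 has 31 days: 45 − 31 = 14 left.
14 days into September 2061 → September 14, 2061.
Adding 546 days from September 14, 2061:
September has 30 days, so 30 − 14 = 16 days remain after September 14, 2061; 546 − 16 = 530 left.
October 2061 has 31 days: 530 − 31 = 499 left.
November 2061 has 30 days: 499 − 30 = 469 left.
December 2061 has 31 days: 469 − 31 = 438 left.
January 2062 has 31 days: 438 − 31 = 407 left.
February 2062 has 28 days (2062 is not a leap year): 407 − 28 = 379 left.
March 2062 has 31 days: 379 − 31 = 348 left.
April 2062 has 30 days: 348 − 30 = 318 left.
May 2062 has 31 days: 318 − 31 = 287 left.
June 2062 has 30 days: 287 − 30 = 257 left.
July 2062 has 31 days: 257 − 31 = 226 left.
August 2062 has 31 days: 226 − 31 = 195 left.
September 2062 has 30 days: 195 − 30 = 165 left.
October 2062 has 31 days: 165 − 31 = 134 left.
November 2062 has 30 days: 134 − 30 = 104 left.
December 2062 has 31 days: 104 − 31 = 73 left.
January 2063 has 31 days: 73 − 31 = 42 left.
February 2063 has 28 days (2063 is not a leap year): 42 − 28 = 14 left.
14 days into March 2063 → March 14, 2063.
Adding 12 months from March 14, 2063:
month 3 + 12 = 15, which is month 3 of year 2064 → March 2064.
Day 14 is valid in March, giving March 14, 2064.

March 14, 2064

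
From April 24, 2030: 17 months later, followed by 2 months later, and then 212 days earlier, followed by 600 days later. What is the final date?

December 16, 2032

Counting forward 17 months from April 24, 2030:
month 4 + 17 = 21, which is month 9 of year 2031 → September 2031.
Day 24 is valid in September, giving September 24, 2031.
Advancing 2 months from September 24, 2031:
month 9 + 2 = 11 → November 2031.
Day 24 is valid in November, giving November 24, 2031.
Going back 212 days from November 24, 2031:
Going back 24 days from November 24, 2031 reaches the end of the previous month; 212 − 24 = 188 left.
October 2031 has 31 days: 188 − 31 = 157 left.
September 2031 has 30 days: 157 − 30 = 127 left.
August 2031 has 31 days: 127 − 31 = 96 left.
July 2031 has 31 days: 96 − 31 = 65 left.
June 2031 has 30 days: 65 − 30 = 35 left.
May 2031 has 31 days: 35 − 31 = 4 left.
April 2031 has 30 days; 30 − 4 = 26 → April 26, 2031.
Adding 600 days from April 26, 2031:
April has 30 days, so 30 − 26 = 4 days remain after April 26, 2031; 600 − 4 = 596 left.
May 2031 has 31 days: 596 − 31 = 565 left.
June 2031 has 30 days: 565 − 30 = 535 left.
July 2031 has 31 days: 535 − 31 = 504 left.
August 2031 has 31 days: 504 − 31 = 473 left.
September 2031 has 30 days: 473 − 30 = 443 left.
October 2031 has 31 days: 443 − 31 = 412 left.
November 2031 has 30 days: 412 − 30 = 382 left.
December 2031 has 31 days: 382 − 31 = 351 left.
January 2032 has 31 days: 351 − 31 = 320 left.
February 2032 has 29 days (2032 is a leap year): 320 − 29 = 291 left.
March 2032 has 31 days: 291 − 31 = 260 left.
April 2032 has 30 days: 260 − 30 = 230 left.
May 2032 has 31 days: 230 − 31 = 199 left.
June 2032 has 30 days: 199 − 30 = 169 left.
July 2032 has 31 days: 169 − 31 = 138 left.
August 2032 has 31 days: 138 − 31 = 107 left.
September 2032 has 30 days: 107 − 30 = 77 left.
October 2032 has 31 days: 77 − 31 = 46 left.
November 2032 has 30 days: 46 − 30 = 16 left.
16 days into December 2032 → December 16, 2032.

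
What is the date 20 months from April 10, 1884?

Counting forward 20 months from April 10, 1884.
month 4 + 20 = 24, which is month 12 of year 1885 → December 1885.
Day 10 is valid in December, giving December 10, 1885.

December 10, 1885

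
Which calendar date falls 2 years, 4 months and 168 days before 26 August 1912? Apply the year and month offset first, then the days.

Subtracting 2 years, 4 months and 168 days from August 26, 1912: first the month/year part, then the days.
-2 years → 1910; month 8 − 4 = 4 → April 1910.
Day 26 is valid in April, giving April 26, 1910.
Now subtract 168 days from April 26, 1910.
Going back 26 days from April 26, 1910 reaches the end of the previous month; 168 − 26 = 142 left.
March 1910 has 31 days: 142 − 31 = 111 left.
February 1910 has 28 days (1910 is not a leap year): 111 − 28 = 83 left.
January 1910 has 31 days: 83 − 31 = 52 left.
December 1909 has 31 days: 52 − 31 = 21 left.
November 1909 has 30 days; 30 − 21 = 9 → November 9, 1909.

November 9, 1909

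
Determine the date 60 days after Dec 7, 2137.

February 5, 2138

Advancing 60 days from December 7, 2137.
December has 31 days, so 31 − 7 = 24 days remain after December 7, 2137; 60 − 24 = 36 left.
January 2138 has 31 days: 36 − 31 = 5 left.
5 days into February 2138 → February 5, 2138.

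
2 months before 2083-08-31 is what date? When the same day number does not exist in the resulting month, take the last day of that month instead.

Counting back 2 months from August 31, 2083.
month 8 − 2 = 6 → June 2083.
June 2083 has only 30 days and the start was day 31, so the date clamps to June 30, 2083.

June 30, 2083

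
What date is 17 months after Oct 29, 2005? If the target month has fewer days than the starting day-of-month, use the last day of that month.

March 29, 2007

Advancing 17 months from October 29, 2005.
month 10 + 17 = 27, which is month 3 of year 2007 → March 2007.
Day 29 is valid in March, giving March 29, 2007.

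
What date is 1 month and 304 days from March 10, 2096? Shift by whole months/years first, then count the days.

Counting forward 1 month and 304 days from March 10, 2096: first the month/year part, then the days.
month 3 + 1 = 4 → April 2096.
Day 10 is valid in April, giving April 10, 2096.
Now add 304 days from April 10, 2096.
April has 30 days, so 30 − 10 = 20 days remain after April 10, 2096; 304 − 20 = 284 left.
May 2096 has 31 days: 284 − 31 = 253 left.
June 2096 has 30 days: 253 − 30 = 223 left.
July 2096 has 31 days: 223 − 31 = 192 left.
August 2096 has 31 days: 192 − 31 = 161 left.
September 2096 has 30 days: 161 − 30 = 131 left.
October 2096 has 31 days: 131 − 31 = 100 left.
November 2096 has 30 days: 100 − 30 = 70 left.
December 2096 has 31 days: 70 − 31 = 39 left.
January 2097 has 31 days: 39 − 31 = 8 left.
8 days into February 2097 → February 8, 2097.

February 8, 2097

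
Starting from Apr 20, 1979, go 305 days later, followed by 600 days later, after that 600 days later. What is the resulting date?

June 3, 1983

Adding 305 days from April 20, 1979:
April has 30 days, so 30 − 20 = 10 days remain after April 20, 1979; 305 − 10 = 295 left.
May 1979 has 31 days: 295 − 31 = 264 left.
June 1979 has 30 days: 264 − 30 = 234 left.
July 1979 has 31 days: 234 − 31 = 203 left.
August 1979 has 31 days: 203 − 31 = 172 left.
September 1979 has 30 days: 172 − 30 = 142 left.
October 1979 has 31 days: 142 − 31 = 111 left.
November 1979 has 30 days: 111 − 30 = 81 left.
December 1979 has 31 days: 81 − 31 = 50 left.
January 1980 has 31 days: 50 − 31 = 19 left.
19 days into February 1980 → February 19, 1980.
Adding 600 days from February 19, 1980:
February has 29 days, so 29 − 19 = 10 days remain after February 19, 1980; 600 − 10 = 590 left.
March 1980 has 31 days: 590 − 31 = 559 left.
April 1980 has 30 days: 559 − 30 = 529 left.
May 1980 has 31 days: 529 − 31 = 498 left.
June 1980 has 30 days: 498 − 30 = 468 left.
July 1980 has 31 days: 468 − 31 = 437 left.
August 1980 has 31 days: 437 − 31 = 406 left.
September 1980 has 30 days: 406 − 30 = 376 left.
October 1980 has 31 days: 376 − 31 = 345 left.
November 1980 has 30 days: 345 − 30 = 315 left.
December 1980 has 31 days: 315 − 31 = 284 left.
January 1981 has 31 days: 284 − 31 = 253 left.
February 1981 has 28 days (1981 is not a leap year): 253 − 28 = 225 left.
March 1981 has 31 days: 225 − 31 = 194 left.
April 1981 has 30 days: 194 − 30 = 164 left.
May 1981 has 31 days: 164 − 31 = 133 left.
June 1981 has 30 days: 133 − 30 = 103 left.
July 1981 has 31 days: 103 − 31 = 72 left.
August 1981 has 31 days: 72 − 31 = 41 left.
September 1981 has 30 days: 41 − 30 = 11 left.
11 days into October 1981 → October 11, 1981.
Counting forward 600 days from October 11, 1981:
October has 31 days, so 31 − 11 = 20 days remain after October 11, 1981; 600 − 20 = 580 left.
November 1981 has 30 days: 580 − 30 = 550 left.
December 1981 has 31 days: 550 − 31 = 519 left.
January 1982 has 31 days: 519 − 31 = 488 left.
February 1982 has 28 days (1982 is not a leap year): 488 − 28 = 460 left.
March 1982 has 31 days: 460 − 31 = 429 left.
April 1982 has 30 days: 429 − 30 = 399 left.
May 1982 has 31 days: 399 − 31 = 368 left.
June 1982 has 30 days: 368 − 30 = 338 left.
July 1982 has 31 days: 338 − 31 = 307 left.
August 1982 has 31 days: 307 − 31 = 276 left.
September 1982 has 30 days: 276 − 30 = 246 left.
October 1982 has 31 days: 246 − 31 = 215 left.
November 1982 has 30 days: 215 − 30 = 185 left.
December 1982 has 31 days: 185 − 31 = 154 left.
January 1983 has 31 days: 154 − 31 = 123 left.
February 1983 has 28 days (1983 is not a leap year): 123 − 28 = 95 left.
March 1983 has 31 days: 95 − 31 = 64 left.
April 1983 has 30 days: 64 − 30 = 34 left.
May 1983 has 31 days: 34 − 31 = 3 left.
3 days into June 1983 → June 3, 1983.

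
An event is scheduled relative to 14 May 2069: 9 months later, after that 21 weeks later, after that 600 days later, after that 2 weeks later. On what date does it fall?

March 16, 2072

Advancing 9 months from May 14, 2069:
month 5 + 9 = 14, which is month 2 of year 2070 → February 2070.
Day 14 is valid in February, giving February 14, 2070.
Adding 21 weeks (= 147 days) from February 14, 2070:
February has 28 days, so 28 − 14 = 14 days remain after February 14, 2070; 147 − 14 = 133 left.
March 2070 has 31 days: 133 − 31 = 102 left.
April 2070 has 30 days: 102 − 30 = 72 left.
May 2070 has 31 days: 72 − 31 = 41 left.
June 2070 has 30 days: 41 − 30 = 11 left.
11 days into July 2070 → July 11, 2070.
Advancing 600 days from July 11, 2070:
July has 31 days, so 31 − 11 = 20 days remain after July 11, 2070; 600 − 20 = 580 left.
August 2070 has 31 days: 580 − 31 = 549 left.
September 2070 has 30 days: 549 − 30 = 519 left.
October 2070 has 31 days: 519 − 31 = 488 left.
November 2070 has 30 days: 488 − 30 = 458 left.
December 2070 has 31 days: 458 − 31 = 427 left.
January 2071 has 31 days: 427 − 31 = 396 left.
February 2071 has 28 days (2071 is not a leap year): 396 − 28 = 368 left.
March 2071 has 31 days: 368 − 31 = 337 left.
April 2071 has 30 days: 337 − 30 = 307 left.
May 2071 has 31 days: 307 − 31 = 276 left.
June 2071 has 30 days: 276 − 30 = 246 left.
July 2071 has 31 days: 246 − 31 = 215 left.
August 2071 has 31 days: 215 − 31 = 184 left.
September 2071 has 30 days: 184 − 30 = 154 left.
October 2071 has 31 days: 154 − 31 = 123 left.
November 2071 has 30 days: 123 − 30 = 93 left.
December 2071 has 31 days: 93 − 31 = 62 left.
January 2072 has 31 days: 62 − 31 = 31 left.
February 2072 has 29 days (2072 is a leap year): 31 − 29 = 2 left.
2 days into March 2072 → March 2, 2072.
Counting forward 2 weeks (= 14 days) from March 2, 2072:
March has 31 days; 2 + 14 = 16, still in March.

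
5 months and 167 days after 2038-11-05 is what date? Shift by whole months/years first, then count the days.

September 19, 2039

Adding 5 months and 167 days from November 5, 2038: first the month/year part, then the days.
month 11 + 5 = 16, which is month 4 of year 2039 → April 2039.
Day 5 is valid in April, giving April 5, 2039.
Now add 167 days from April 5, 2039.
April has 30 days, so 30 − 5 = 25 days remain after April 5, 2039; 167 − 25 = 142 left.
May 2039 has 31 days: 142 − 31 = 111 left.
June 2039 has 30 days: 111 − 30 = 81 left.
July 2039 has 31 days: 81 − 31 = 50 left.
August 2039 has 31 days: 50 − 31 = 19 left.
19 days into September 2039 → September 19, 2039.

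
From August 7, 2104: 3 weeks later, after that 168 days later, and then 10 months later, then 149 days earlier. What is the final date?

Counting forward 3 weeks (= 21 days) from August 7, 2104:
August has 31 days; 7 + 21 = 28, still in August.
Adding 168 days from August 28, 2104:
August has 31 days, so 31 − 28 = 3 days remain after August 28, 2104; 168 − 3 = 165 left.
September 2104 has 30 days: 165 − 30 = 135 left.
October 2104 has 31 days: 135 − 31 = 104 left.
November 2104 has 30 days: 104 − 30 = 74 left.
December 2104 has 31 days: 74 − 31 = 43 left.
January 2105 has 31 days: 43 − 31 = 12 left.
12 days into February 2105 → February 12, 2105.
Advancing 10 months from February 12, 2105:
month 2 + 10 = 12 → December 2105.
Day 12 is valid in December, giving December 12, 2105.
Counting back 149 days from December 12, 2105:
Going back 12 days from December 12, 2105 reaches the end of the previous month; 149 − 12 = 137 left.
November 2105 has 30 days: 137 − 30 = 107 left.
October 2105 has 31 days: 107 − 31 = 76 left.
September 2105 has 30 days: 76 − 30 = 46 left.
August 2105 has 31 days: 46 − 31 = 15 left.
July 2105 has 31 days; 31 − 15 = 16 → July 16, 2105.

July 16, 2105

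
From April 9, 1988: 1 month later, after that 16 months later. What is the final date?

Counting forward 1 month from April 9, 1988:
month 4 + 1 = 5 → May 1988.
Day 9 is valid in May, giving May 9, 1988.
Adding 16 months from May 9, 1988:
month 5 + 16 = 21, which is month 9 of year 1989 → September 1989.
Day 9 is valid in September, giving September 9, 1989.

September 9, 1989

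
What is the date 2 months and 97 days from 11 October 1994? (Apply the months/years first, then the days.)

March 18, 1995

Counting forward 2 months and 97 days from October 11, 1994: first the month/year part, then the days.
month 10 + 2 = 12 → December 1994.
Day 11 is valid in December, giving December 11, 1994.
Now add 97 days from December 11, 1994.
December has 31 days, so 31 − 11 = 20 days remain after December 11, 1994; 97 − 20 = 77 left.
January 1995 has 31 days: 77 − 31 = 46 left.
February 1995 has 28 days (1995 is not a leap year): 46 − 28 = 18 left.
18 days into March 1995 → March 18, 1995.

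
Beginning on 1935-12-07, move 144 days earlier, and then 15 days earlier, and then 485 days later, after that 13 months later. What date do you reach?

Counting back 144 days from December 7, 1935:
Going back 7 days from December 7, 1935 reaches the end of the previous month; 144 − 7 = 137 left.
November 1935 has 30 days: 137 − 30 = 107 left.
October 1935 has 31 days: 107 − 31 = 76 left.
September 1935 has 30 days: 76 − 30 = 46 left.
August 1935 has 31 days: 46 − 31 = 15 left.
July 1935 has 31 days; 31 − 15 = 16 → July 16, 1935.
Subtracting 15 days from July 16, 1935:
16 − 15 = 1, still in July 1935.
Counting forward 485 days from July 1, 1935:
July has 31 days, so 31 − 1 = 30 days remain after July 1, 1935; 485 − 30 = 455 left.
August 1935 has 31 days: 455 − 31 = 424 left.
September 1935 has 30 days: 424 − 30 = 394 left.
October 1935 has 31 days: 394 − 31 = 363 left.
November 1935 has 30 days: 363 − 30 = 333 left.
December 1935 has 31 days: 333 − 31 = 302 left.
January 1936 has 31 days: 302 − 31 = 271 left.
February 1936 has 29 days (1936 is a leap year): 271 − 29 = 242 left.
March 1936 has 31 days: 242 − 31 = 211 left.
April 1936 has 30 days: 211 − 30 = 181 left.
May 1936 has 31 days: 181 − 31 = 150 left.
June 1936 has 30 days: 150 − 30 = 120 left.
July 1936 has 31 days: 120 − 31 = 89 left.
August 1936 has 31 days: 89 − 31 = 58 left.
September 1936 has 30 days: 58 − 30 = 28 left.
28 days into October 1936 → October 28, 1936.
Counting forward 13 months from October 28, 1936:
month 10 + 13 = 23, which is month 11 of year 1937 → November 1937.
Day 28 is valid in November, giving November 28, 1937.

November 28, 1937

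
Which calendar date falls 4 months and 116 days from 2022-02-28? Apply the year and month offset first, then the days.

Counting forward 4 months and 116 days from February 28, 2022: first the month/year part, then the days.
month 2 + 4 = 6 → June 2022.
Day 28 is valid in June, giving June 28, 2022.
Now add 116 days from June 28, 2022.
June has 30 days, so 30 − 28 = 2 days remain after June 28, 2022; 116 − 2 = 114 left.
July 2022 has 31 days: 114 − 31 = 83 left.
August 2022 has 31 days: 83 − 31 = 52 left.
September 2022 has 30 days: 52 − 30 = 22 left.
22 days into October 2022 → October 22, 2022.

October 22, 2022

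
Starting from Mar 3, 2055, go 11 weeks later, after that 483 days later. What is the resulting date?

September 13, 2056

Adding 11 weeks (= 77 days) from March 3, 2055:
March has 31 days, so 31 − 3 = 28 days remain after March 3, 2055; 77 − 28 = 49 left.
April 2055 has 30 days: 49 − 30 = 19 left.
19 days into May 2055 → May 19, 2055.
Advancing 483 days from May 19, 2055:
May has 31 days, so 31 − 19 = 12 days remain after May 19, 2055; 483 − 12 = 471 left.
June 2055 has 30 days: 471 − 30 = 441 left.
July 2055 has 31 days: 441 − 31 = 410 left.
August 2055 has 31 days: 410 − 31 = 379 left.
September 2055 has 30 days: 379 − 30 = 349 left.
October 2055 has 31 days: 349 − 31 = 318 left.
November 2055 has 30 days: 318 − 30 = 288 left.
December 2055 has 31 days: 288 − 31 = 257 left.
January 2056 has 31 days: 257 − 31 = 226 left.
February 2056 has 29 days (2056 is a leap year): 226 − 29 = 197 left.
March 2056 has 31 days: 197 − 31 = 166 left.
April 2056 has 30 days: 166 − 30 = 136 left.
May 2056 has 31 days: 136 − 31 = 105 left.
June 2056 has 30 days: 105 − 30 = 75 left.
July 2056 has 31 days: 75 − 31 = 44 left.
August 2056 has 31 days: 44 − 31 = 13 left.
13 days into September 2056 → September 13, 2056.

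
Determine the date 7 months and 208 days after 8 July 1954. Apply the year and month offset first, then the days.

September 4, 1955

Adding 7 months and 208 days from July 8, 1954: first the month/year part, then the days.
month 7 + 7 = 14, which is month 2 of year 1955 → February 1955.
Day 8 is valid in February, giving February 8, 1955.
Now add 208 days from February 8, 1955.
February has 28 days, so 28 − 8 = 20 days remain after February 8, 1955; 208 − 20 = 188 left.
March 1955 has 31 days: 188 − 31 = 157 left.
April 1955 has 30 days: 157 − 30 = 127 left.
May 1955 has 31 days: 127 − 31 = 96 left.
June 1955 has 30 days: 96 − 30 = 66 left.
July 1955 has 31 days: 66 − 31 = 35 left.
August 1955 has 31 days: 35 − 31 = 4 left.
4 days into September 1955 → September 4, 1955.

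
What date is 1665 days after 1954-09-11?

Advancing 1665 days from September 11, 1954.
September has 30 days, so 30 − 11 = 19 days remain after September 11, 1954; 1665 − 19 = 1646 left.
October 1954 has 31 days: 1646 − 31 = 1615 left.
November 1954 has 30 days: 1615 − 30 = 1585 left.
December 1954 has 31 days: 1585 − 31 = 1554 left.
January 1955 has 31 days: 1554 − 31 = 1523 left.
February 1955 has 28 days (1955 is not a leap year): 1523 − 28 = 1495 left.
March 1955 has 31 days: 1495 − 31 = 1464 left.
April 1955 has 30 days: 1464 − 30 = 1434 left.
May 1955 has 31 days: 1434 − 31 = 1403 left.
June 1955 has 30 days: 1403 − 30 = 1373 left.
July 1955 has 31 days: 1373 − 31 = 1342 left.
August 1955 has 31 days: 1342 − 31 = 1311 left.
September 1955 has 30 days: 1311 − 30 = 1281 left.
October 1955 has 31 days: 1281 − 31 = 1250 left.
November 1955 has 30 days: 1250 − 30 = 1220 left.
December 1955 has 31 days: 1220 − 31 = 1189 left.
January 1956 has 31 days: 1189 − 31 = 1158 left.
February 1956 has 29 days (1956 is a leap year): 1158 − 29 = 1129 left.
March 1956 has 31 days: 1129 − 31 = 1098 left.
April 1956 has 30 days: 1098 − 30 = 1068 left.
May 1956 has 31 days: 1068 − 31 = 1037 left.
June 1956 has 30 days: 1037 − 30 = 1007 left.
July 1956 has 31 days: 1007 − 31 = 976 left.
August 1956 has 31 days: 976 − 31 = 945 left.
September 1956 has 30 days: 945 − 30 = 915 left.
October 1956 has 31 days: 915 − 31 = 884 left.
November 1956 has 30 days: 884 − 30 = 854 left.
December 1956 has 31 days: 854 − 31 = 823 left.
January 1957 has 31 days: 823 − 31 = 792 left.
February 1957 has 28 days (1957 is not a leap year): 792 − 28 = 764 left.
March 1957 has 31 days: 764 − 31 = 733 left.
April 1957 has 30 days: 733 − 30 = 703 left.
May 1957 has 31 days: 703 − 31 = 672 left.
June 1957 has 30 days: 672 − 30 = 642 left.
July 1957 has 31 days: 642 − 31 = 611 left.
August 1957 has 31 days: 611 − 31 = 580 left.
September 1957 has 30 days: 580 − 30 = 550 left.
October 1957 has 31 days: 550 − 31 = 519 left.
November 1957 has 30 days: 519 − 30 = 489 left.
December 1957 has 31 days: 489 − 31 = 458 left.
January 1958 has 31 days: 458 − 31 = 427 left.
February 1958 has 28 days (1958 is not a leap year): 427 − 28 = 399 left.
March 1958 has 31 days: 399 − 31 = 368 left.
April 1958 has 30 days: 368 − 30 = 338 left.
May 1958 has 31 days: 338 − 31 = 307 left.
June 1958 has 30 days: 307 − 30 = 277 left.
July 1958 has 31 days: 277 − 31 = 246 left.
August 1958 has 31 days: 246 − 31 = 215 left.
September 1958 has 30 days: 215 − 30 = 185 left.
October 1958 has 31 days: 185 − 31 = 154 left.
November 1958 has 30 days: 154 − 30 = 124 left.
December 1958 has 31 days: 124 − 31 = 93 left.
January 1959 has 31 days: 93 − 31 = 62 left.
February 1959 has 28 days (1959 is not a leap year): 62 − 28 = 34 left.
March 1959 has 31 days: 34 − 31 = 3 left.
3 days into April 1959 → April 3, 1959.

April 3, 1959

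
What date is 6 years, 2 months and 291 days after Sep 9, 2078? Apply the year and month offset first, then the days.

Adding 6 years, 2 months and 291 days from September 9, 2078: first the month/year part, then the days.
+6 years → 2084; month 9 + 2 = 11 → November 2084.
Day 9 is valid in November, giving November 9, 2084.
Now add 291 days from November 9, 2084.
November has 30 days, so 30 − 9 = 21 days remain after November 9, 2084; 291 − 21 = 270 left.
December 2084 has 31 days: 270 − 31 = 239 left.
January 2085 has 31 days: 239 − 31 = 208 left.
February 2085 has 28 days (2085 is not a leap year): 208 − 28 = 180 left.
March 2085 has 31 days: 180 − 31 = 149 left.
April 2085 has 30 days: 149 − 30 = 119 left.
May 2085 has 31 days: 119 − 31 = 88 left.
June 2085 has 30 days: 88 − 30 = 58 left.
July 2085 has 31 days: 58 − 31 = 27 left.
27 days into August 2085 → August 27, 2085.

August 27, 2085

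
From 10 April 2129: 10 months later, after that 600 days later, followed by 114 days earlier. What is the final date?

June 11, 2131

Counting forward 10 months from April 10, 2129:
month 4 + 10 = 14, which is month 2 of year 2130 → February 2130.
Day 10 is valid in February, giving February 10, 2130.
Counting forward 600 days from February 10, 2130:
February has 28 days, so 28 − 10 = 18 days remain after February 10, 2130; 600 − 18 = 582 left.
March 2130 has 31 days: 582 − 31 = 551 left.
April 2130 has 30 days: 551 − 30 = 521 left.
May 2130 has 31 days: 521 − 31 = 490 left.
June 2130 has 30 days: 490 − 30 = 460 left.
July 2130 has 31 days: 460 − 31 = 429 left.
August 2130 has 31 days: 429 − 31 = 398 left.
September 2130 has 30 days: 398 − 30 = 368 left.
October 2130 has 31 days: 368 − 31 = 337 left.
November 2130 has 30 days: 337 − 30 = 307 left.
December 2130 has 31 days: 307 − 31 = 276 left.
January 2131 has 31 days: 276 − 31 = 245 left.
February 2131 has 28 days (2131 is not a leap year): 245 − 28 = 217 left.
March 2131 has 31 days: 217 − 31 = 186 left.
April 2131 has 30 days: 186 − 30 = 156 left.
May 2131 has 31 days: 156 − 31 = 125 left.
June 2131 has 30 days: 125 − 30 = 95 left.
July 2131 has 31 days: 95 − 31 = 64 left.
August 2131 has 31 days: 64 − 31 = 33 left.
September 2131 has 30 days: 33 − 30 = 3 left.
3 days into October 2131 → October 3, 2131.
Subtracting 114 days from October 3, 2131:
Going back 3 days from October 3, 2131 reaches the end of the previous month; 114 − 3 = 111 left.
September 2131 has 30 days: 111 − 30 = 81 left.
August 2131 has 31 days: 81 − 31 = 50 left.
July 2131 has 31 days: 50 − 31 = 19 left.
June 2131 has 30 days; 30 − 19 = 11 → June 11, 2131.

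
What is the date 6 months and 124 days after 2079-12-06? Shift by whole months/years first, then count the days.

Advancing 6 months and 124 days from December 6, 2079: first the month/year part, then the days.
month 12 + 6 = 18, which is month 6 of year 2080 → June 2080.
Day 6 is valid in June, giving June 6, 2080.
Now add 124 days from June 6, 2080.
June has 30 days, so 30 − 6 = 24 days remain after June 6, 2080; 124 − 24 = 100 left.
July 2080 has 31 days: 100 − 31 = 69 left.
August 2080 has 31 days: 69 − 31 = 38 left.
September 2080 has 30 days: 38 − 30 = 8 left.
8 days into October 2080 → October 8, 2080.

October 8, 2080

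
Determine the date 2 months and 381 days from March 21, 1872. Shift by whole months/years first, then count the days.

June 6, 1873

Counting forward 2 months and 381 days from March 21, 1872: first the month/year part, then the days.
month 3 + 2 = 5 → May 1872.
Day 21 is valid in May, giving May 21, 1872.
Now add 381 days from May 21, 1872.
May has 31 days, so 31 − 21 = 10 days remain after May 21, 1872; 381 − 10 = 371 left.
June 1872 has 30 days: 371 − 30 = 341 left.
July 1872 has 31 days: 341 − 31 = 310 left.
August 1872 has 31 days: 310 − 31 = 279 left.
September 1872 has 30 days: 279 − 30 = 249 left.
October 1872 has 31 days: 249 − 31 = 218 left.
November 1872 has 30 days: 218 − 30 = 188 left.
December 1872 has 31 days: 188 − 31 = 157 left.
January 1873 has 31 days: 157 − 31 = 126 left.
February 1873 has 28 days (1873 is not a leap year): 126 − 28 = 98 left.
March 1873 has 31 days: 98 − 31 = 67 left.
April 1873 has 30 days: 67 − 30 = 37 left.
May 1873 has 31 days: 37 − 31 = 6 left.
6 days into June 1873 → June 6, 1873.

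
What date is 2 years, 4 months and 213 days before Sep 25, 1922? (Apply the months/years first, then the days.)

Counting back 2 years, 4 months and 213 days from September 25, 1922: first the month/year part, then the days.
-2 years → 1920; month 9 − 4 = 5 → May 1920.
Day 25 is valid in May, giving May 25, 1920.
Now subtract 213 days from May 25, 1920.
Going back 25 days from May 25, 1920 reaches the end of the previous month; 213 − 25 = 188 left.
April 1920 has 30 days: 188 − 30 = 158 left.
March 1920 has 31 days: 158 − 31 = 127 left.
February 1920 has 29 days (1920 is a leap year): 127 − 29 = 98 left.
January 1920 has 31 days: 98 − 31 = 67 left.
December 1919 has 31 days: 67 − 31 = 36 left.
November 1919 has 30 days: 36 − 30 = 6 left.
October 1919 has 31 days; 31 − 6 = 25 → October 25, 1919.

October 25, 1919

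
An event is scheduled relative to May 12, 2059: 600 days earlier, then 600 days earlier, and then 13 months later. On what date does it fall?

February 28, 2057

Counting back 600 days from May 12, 2059:
Going back 12 days from May 12, 2059 reaches the end of the previous month; 600 − 12 = 588 left.
April 2059 has 30 days: 588 − 30 = 558 left.
March 2059 has 31 days: 558 − 31 = 527 left.
February 2059 has 28 days (2059 is not a leap year): 527 − 28 = 499 left.
January 2059 has 31 days: 499 − 31 = 468 left.
December 2058 has 31 days: 468 − 31 = 437 left.
November 2058 has 30 days: 437 − 30 = 407 left.
October 2058 has 31 days: 407 − 31 = 376 left.
September 2058 has 30 days: 376 − 30 = 346 left.
August 2058 has 31 days: 346 − 31 = 315 left.
July 2058 has 31 days: 315 − 31 = 284 left.
June 2058 has 30 days: 284 − 30 = 254 left.
May 2058 has 31 days: 254 − 31 = 223 left.
April 2058 has 30 days: 223 − 30 = 193 left.
March 2058 has 31 days: 193 − 31 = 162 left.
February 2058 has 28 days (2058 is not a leap year): 162 − 28 = 134 left.
January 2058 has 31 days: 134 − 31 = 103 left.
December 2057 has 31 days: 103 − 31 = 72 left.
November 2057 has 30 days: 72 − 30 = 42 left.
October 2057 has 31 days: 42 − 31 = 11 left.
September 2057 has 30 days; 30 − 11 = 19 → September 19, 2057.
Going back 600 days from September 19, 2057:
Going back 19 days from September 19, 2057 reaches the end of the previous month; 600 − 19 = 581 left.
August 2057 has 31 days: 581 − 31 = 550 left.
July 2057 has 31 days: 550 − 31 = 519 left.
June 2057 has 30 days: 519 − 30 = 489 left.
May 2057 has 31 days: 489 − 31 = 458 left.
April 2057 has 30 days: 458 − 30 = 428 left.
March 2057 has 31 days: 428 − 31 = 397 left.
February 2057 has 28 days (2057 is not a leap year): 397 − 28 = 369 left.
January 2057 has 31 days: 369 − 31 = 338 left.
December 2056 has 31 days: 338 − 31 = 307 left.
November 2056 has 30 days: 307 − 30 = 277 left.
October 2056 has 31 days: 277 − 31 = 246 left.
September 2056 has 30 days: 246 − 30 = 216 left.
August 2056 has 31 days: 216 − 31 = 185 left.
July 2056 has 31 days: 185 − 31 = 154 left.
June 2056 has 30 days: 154 − 30 = 124 left.
May 2056 has 31 days: 124 − 31 = 93 left.
April 2056 has 30 days: 93 − 30 = 63 left.
March 2056 has 31 days: 63 − 31 = 32 left.
February 2056 has 29 days (2056 is a leap year): 32 − 29 = 3 left.
January 2056 has 31 days; 31 − 3 = 28 → January 28, 2056.
Advancing 13 months from January 28, 2056:
month 1 + 13 = 14, which is month 2 of year 2057 → February 2057.
Day 28 is valid in February, giving February 28, 2057.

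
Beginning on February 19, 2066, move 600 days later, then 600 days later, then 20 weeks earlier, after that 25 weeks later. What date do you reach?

Adding 600 days from February 19, 2066:
February has 28 days, so 28 − 19 = 9 days remain after February 19, 2066; 600 − 9 = 591 left.
March 2066 has 31 days: 591 − 31 = 560 left.
April 2066 has 30 days: 560 − 30 = 530 left.
May 2066 has 31 days: 530 − 31 = 499 left.
June 2066 has 30 days: 499 − 30 = 469 left.
July 2066 has 31 days: 469 − 31 = 438 left.
August 2066 has 31 days: 438 − 31 = 407 left.
September 2066 has 30 days: 407 − 30 = 377 left.
October 2066 has 31 days: 377 − 31 = 346 left.
November 2066 has 30 days: 346 − 30 = 316 left.
December 2066 has 31 days: 316 − 31 = 285 left.
January 2067 has 31 days: 285 − 31 = 254 left.
February 2067 has 28 days (2067 is not a leap year): 254 − 28 = 226 left.
March 2067 has 31 days: 226 − 31 = 195 left.
April 2067 has 30 days: 195 − 30 = 165 left.
May 2067 has 31 days: 165 − 31 = 134 left.
June 2067 has 30 days: 134 − 30 = 104 left.
July 2067 has 31 days: 104 − 31 = 73 left.
August 2067 has 31 days: 73 − 31 = 42 left.
September 2067 has 30 days: 42 − 30 = 12 left.
12 days into October 2067 → October 12, 2067.
Adding 600 days from October 12, 2067:
October has 31 days, so 31 − 12 = 19 days remain after October 12, 2067; 600 − 19 = 581 left.
November 2067 has 30 days: 581 − 30 = 551 left.
December 2067 has 31 days: 551 − 31 = 520 left.
January 2068 has 31 days: 520 − 31 = 489 left.
February 2068 has 29 days (2068 is a leap year): 489 − 29 = 460 left.
March 2068 has 31 days: 460 − 31 = 429 left.
April 2068 has 30 days: 429 − 30 = 399 left.
May 2068 has 31 days: 399 − 31 = 368 left.
June 2068 has 30 days: 368 − 30 = 338 left.
July 2068 has 31 days: 338 − 31 = 307 left.
August 2068 has 31 days: 307 − 31 = 276 left.
September 2068 has 30 days: 276 − 30 = 246 left.
October 2068 has 31 days: 246 − 31 = 215 left.
November 2068 has 30 days: 215 − 30 = 185 left.
December 2068 has 31 days: 185 − 31 = 154 left.
January 2069 has 31 days: 154 − 31 = 123 left.
February 2069 has 28 days (2069 is not a leap year): 123 − 28 = 95 left.
March 2069 has 31 days: 95 − 31 = 64 left.
April 2069 has 30 days: 64 − 30 = 34 left.
May 2069 has 31 days: 34 − 31 = 3 left.
3 days into June 2069 → June 3, 2069.
Subtracting 20 weeks (= 140 days) from June 3, 2069:
Going back 3 days from June 3, 2069 reaches the end of the previous month; 140 − 3 = 137 left.
May 2069 has 31 days: 137 − 31 = 106 left.
April 2069 has 30 days: 106 − 30 = 76 left.
March 2069 has 31 days: 76 − 31 = 45 left.
February 2069 has 28 days (2069 is not a leap year): 45 − 28 = 17 left.
January 2069 has 31 days; 31 − 17 = 14 → January 14, 2069.
Adding 25 weeks (= 175 days) from January 14, 2069:
January has 31 days, so 31 − 14 = 17 days remain after January 14, 2069; 175 − 17 = 158 left.
February 2069 has 28 days (2069 is not a leap year): 158 − 28 = 130 left.
March 2069 has 31 days: 130 − 31 = 99 left.
April 2069 has 30 days: 99 − 30 = 69 left.
May 2069 has 31 days: 69 − 31 = 38 left.
June 2069 has 30 days: 38 − 30 = 8 left.
8 days into July 2069 → July 8, 2069.

July 8, 2069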